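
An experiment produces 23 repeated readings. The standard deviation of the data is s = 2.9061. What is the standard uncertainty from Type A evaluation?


u_A = s / sqrt(n)
u_A = 2.9061 / sqrt(23)
u_A = 2.9061 / 4.7958315
u_A = 0.6060

0.6060


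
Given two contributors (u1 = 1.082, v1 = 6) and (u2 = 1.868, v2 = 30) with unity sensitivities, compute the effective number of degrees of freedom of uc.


uc = sqrt(u1^2 + u2^2) = sqrt(1.082^2 + 1.868^2) = 2.1587376
v_eff = uc^4 / (u1^4/v1 + u2^4/v2)
= 2.1587376^4 / (1.082^4/6 + 1.868^4/30)
= 21.71698 / 0.63430178
v_eff = 34.2376

34.2376


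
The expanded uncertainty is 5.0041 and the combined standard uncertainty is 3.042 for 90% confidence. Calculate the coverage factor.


k = U / uc
k = 5.0041 / 3.042
k = 1.645

1.645


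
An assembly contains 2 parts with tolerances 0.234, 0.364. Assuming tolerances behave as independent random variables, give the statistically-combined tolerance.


RSS = sqrt(0.234^2 + 0.364^2)
= sqrt(0.187252)
= 0.4327

0.4327


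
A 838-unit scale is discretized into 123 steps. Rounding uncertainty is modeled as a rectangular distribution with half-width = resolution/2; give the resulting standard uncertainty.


resolution = range / divisions
resolution = 838 / 123 = 6.8130081
u_res = resolution / (2*sqrt(3))
u_res = 6.8130081 / 3.4641016
u_res = 1.9667

1.9667


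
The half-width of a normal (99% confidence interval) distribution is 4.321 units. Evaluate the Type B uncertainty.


u_B = half_width / 2.576
u_B = 4.321 / 2.576
u_B = 1.6774

1.6774


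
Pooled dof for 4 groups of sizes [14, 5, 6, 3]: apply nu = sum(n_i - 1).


nu = sum_i (n_i - 1)
nu = ((14 - 1) + (5 - 1) + (6 - 1) + (3 - 1))
nu = 13 + 4 + 5 + 2
nu = 24

24


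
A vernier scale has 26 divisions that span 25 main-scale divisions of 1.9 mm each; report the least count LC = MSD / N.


LC = MSD / n_div
= 1.9 / 26
= 0.0731

0.0731


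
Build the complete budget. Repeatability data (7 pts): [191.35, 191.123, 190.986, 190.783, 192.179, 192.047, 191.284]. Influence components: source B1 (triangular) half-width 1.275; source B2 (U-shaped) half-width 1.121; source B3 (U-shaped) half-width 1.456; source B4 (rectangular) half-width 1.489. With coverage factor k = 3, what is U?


mean = (191.35 + 191.123 + 190.986 + 190.783 + 192.179 + 192.047 + 191.284) / 7 = 191.3931429
s = sqrt(sum((x - mean)^2)/(n-1)) = 0.52755582
u_A = s / sqrt(n) = 0.52755582 / sqrt(7) = 0.19939736
u_B1 = 1.275 / sqrt(6) = 0.52051657
u_B2 = 1.121 / sqrt(2) = 0.7926667
u_B3 = 1.456 / sqrt(2) = 1.0295475
u_B4 = 1.489 / sqrt(3) = 0.85967455
uc = sqrt(0.19939736^2 + 0.52051657^2 + 0.7926667^2 + 1.0295475^2 + 0.85967455^2) = 1.6546981
U = k * uc = 3 * 1.6546981
U = 4.9641

4.9641


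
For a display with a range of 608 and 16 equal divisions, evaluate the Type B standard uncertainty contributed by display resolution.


resolution = range / divisions
resolution = 608 / 16 = 38
u_res = resolution / (2*sqrt(3))
u_res = 38 / 3.4641016
u_res = 10.9697

10.9697


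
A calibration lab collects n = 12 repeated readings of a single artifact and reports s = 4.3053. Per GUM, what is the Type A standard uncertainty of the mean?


u_A = s / sqrt(n)
u_A = 4.3053 / sqrt(12)
u_A = 4.3053 / 3.4641016
u_A = 1.2428

1.2428


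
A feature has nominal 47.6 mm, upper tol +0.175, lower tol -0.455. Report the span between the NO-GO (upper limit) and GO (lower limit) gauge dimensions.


GO = nominal - lower_tol (smallest hole = maximum material condition)
GO = 47.6 - 0.455 = 47.145
NO-GO = nominal + upper_tol (largest hole = least material condition)
NO-GO = 47.6 + 0.175 = 47.775
spread = NO-GO - GO = 47.775 - 47.145 = 0.6300

0.6300


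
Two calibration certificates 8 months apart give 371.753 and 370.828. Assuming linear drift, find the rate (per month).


rate = (v2 - v1) / months
= (370.828 - 371.753) / 8
= -0.9250 / 8
= -0.1156

-0.1156


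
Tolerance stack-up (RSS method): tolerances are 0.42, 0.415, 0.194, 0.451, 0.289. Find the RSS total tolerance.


RSS = sqrt(0.42^2 + 0.415^2 + 0.194^2 + 0.451^2 + 0.289^2)
= sqrt(0.673183)
= 0.8205

0.8205


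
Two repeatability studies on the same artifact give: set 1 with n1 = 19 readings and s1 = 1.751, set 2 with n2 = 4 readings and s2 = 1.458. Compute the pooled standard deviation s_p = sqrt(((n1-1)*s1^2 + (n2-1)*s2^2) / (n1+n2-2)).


s_p = sqrt(((n1-1)*s1^2 + (n2-1)*s2^2) / (n1+n2-2))
numerator = (19-1)*1.751^2 + (4-1)*1.458^2 = 55.188018 + 6.377292 = 61.56531
denominator = 19 + 4 - 2 = 21
s_p^2 = 61.56531 / 21 = 2.9316814
s_p = sqrt(2.9316814) = 1.7122

1.7122


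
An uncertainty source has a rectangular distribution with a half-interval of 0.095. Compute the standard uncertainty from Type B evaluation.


u_B = half_width / sqrt(3)
u_B = 0.095 / 1.7320508
u_B = 0.0548

0.0548


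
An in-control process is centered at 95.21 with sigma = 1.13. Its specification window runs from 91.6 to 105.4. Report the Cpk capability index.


Cpu = (USL - mean) / (3*sigma) = (105.4 - 95.21) / (3*1.13) = 3.0059
Cpl = (mean - LSL) / (3*sigma) = (95.21 - 91.6) / (3*1.13) = 1.0649
Cpk = min(Cpu, Cpl) = 1.0649

1.0649


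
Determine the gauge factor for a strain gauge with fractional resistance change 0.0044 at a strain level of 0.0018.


GF = (dR/R) / epsilon
= 0.0044 / 0.0018
= 2.4444

2.4444


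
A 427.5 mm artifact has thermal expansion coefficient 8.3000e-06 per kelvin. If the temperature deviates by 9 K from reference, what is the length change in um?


dL = L * alpha * dT
= 427.5 * 8.3000e-06 * 9
= 0.0319343 mm
dL_um = 0.0319343 * 1000 = 31.9343 um

31.9343


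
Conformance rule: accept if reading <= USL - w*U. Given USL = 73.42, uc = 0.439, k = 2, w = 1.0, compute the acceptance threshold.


U = k * uc = 2 * 0.439 = 0.878
guard band g = w * U = 1.0 * 0.878 = 0.878
AL = USL - g = 73.42 - 0.878
AL = 72.5420

72.5420


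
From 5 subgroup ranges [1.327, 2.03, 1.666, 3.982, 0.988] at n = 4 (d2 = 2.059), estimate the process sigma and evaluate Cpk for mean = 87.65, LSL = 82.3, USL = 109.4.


R_bar = (1.327 + 2.03 + 1.666 + 3.982 + 0.988) / 5 = 1.9986
sigma = R_bar / d2 = 1.9986 / 2.059 = 0.97066537
Cp = (USL - LSL)/(6*sigma) = (109.4 - 82.3)/(6*0.97066537) = 4.6532
Cpu = (109.4 - 87.65)/(3*0.97066537) = 7.4691
Cpl = (87.65 - 82.3)/(3*0.97066537) = 1.8372
Cpk = min(Cpu, Cpl) = 1.8372

1.8372


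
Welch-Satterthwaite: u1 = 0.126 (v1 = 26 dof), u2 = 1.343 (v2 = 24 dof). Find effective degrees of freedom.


uc = sqrt(u1^2 + u2^2) = sqrt(0.126^2 + 1.343^2) = 1.3488977
v_eff = uc^4 / (u1^4/v1 + u2^4/v2)
= 1.3488977^4 / (0.126^4/26 + 1.343^4/24)
= 3.3106712 / 0.1355576
v_eff = 24.4226

24.4226


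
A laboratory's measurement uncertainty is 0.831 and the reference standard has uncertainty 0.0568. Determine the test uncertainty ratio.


TUR = u_lab / u_ref
= 0.831 / 0.0568
= 14.6303

14.6303


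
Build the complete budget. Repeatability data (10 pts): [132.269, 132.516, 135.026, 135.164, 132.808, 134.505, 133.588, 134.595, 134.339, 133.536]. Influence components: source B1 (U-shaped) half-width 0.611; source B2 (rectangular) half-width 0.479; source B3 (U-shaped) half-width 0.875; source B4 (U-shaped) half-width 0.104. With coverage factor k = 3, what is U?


mean = (132.269 + 132.516 + 135.026 + 135.164 + 132.808 + 134.505 + 133.588 + 134.595 + 134.339 + 133.536) / 10 = 133.8346
s = sqrt(sum((x - mean)^2)/(n-1)) = 1.0468202
u_A = s / sqrt(n) = 1.0468202 / sqrt(10) = 0.33103361
u_B1 = 0.611 / sqrt(2) = 0.43204224
u_B2 = 0.479 / sqrt(3) = 0.27655078
u_B3 = 0.875 / sqrt(2) = 0.61871843
u_B4 = 0.104 / sqrt(2) = 0.073539105
uc = sqrt(0.33103361^2 + 0.43204224^2 + 0.27655078^2 + 0.61871843^2 + 0.073539105^2) = 0.87232137
U = k * uc = 3 * 0.87232137
U = 2.6170

2.6170


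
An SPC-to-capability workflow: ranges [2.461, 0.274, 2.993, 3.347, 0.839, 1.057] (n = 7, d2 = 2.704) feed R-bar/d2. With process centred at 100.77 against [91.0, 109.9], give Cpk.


R_bar = (2.461 + 0.274 + 2.993 + 3.347 + 0.839 + 1.057) / 6 = 1.8285
sigma = R_bar / d2 = 1.8285 / 2.704 = 0.67622041
Cp = (USL - LSL)/(6*sigma) = (109.9 - 91.0)/(6*0.67622041) = 4.6582
Cpu = (109.9 - 100.77)/(3*0.67622041) = 4.5005
Cpl = (100.77 - 91.0)/(3*0.67622041) = 4.8160
Cpk = min(Cpu, Cpl) = 4.5005

4.5005


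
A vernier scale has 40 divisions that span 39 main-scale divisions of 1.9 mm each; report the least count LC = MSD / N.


LC = MSD / n_div
= 1.9 / 40
= 0.0475

0.0475


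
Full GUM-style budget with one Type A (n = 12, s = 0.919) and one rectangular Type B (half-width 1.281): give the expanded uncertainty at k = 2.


u_A = s / sqrt(n) = 0.919 / sqrt(12) = 0.26529245
u_B = half_width / sqrt(3) = 1.281 / sqrt(3) = 0.73958569
uc = sqrt(u_A^2 + u_B^2) = sqrt(0.26529245^2 + 0.73958569^2) = 0.7857271
U = k * uc = 2 * 0.7857271
U = 1.5715

1.5715


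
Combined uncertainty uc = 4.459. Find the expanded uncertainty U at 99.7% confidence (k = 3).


U = k * uc
U = 3 * 4.459
U = 13.3770

13.3770


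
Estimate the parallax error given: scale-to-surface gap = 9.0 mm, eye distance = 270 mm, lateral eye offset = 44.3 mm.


error = h * offset / d
= 9.0 * 44.3 / 270
= 1.4767

1.4767


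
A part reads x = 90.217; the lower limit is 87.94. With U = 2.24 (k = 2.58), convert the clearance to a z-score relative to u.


u = U / k = 2.24 / 2.58 = 0.86821705
margin = |LSL - x| = |87.94 - 90.217| = 2.277
z = margin / u = 2.277 / 0.86821705
z = 2.6226

2.6226


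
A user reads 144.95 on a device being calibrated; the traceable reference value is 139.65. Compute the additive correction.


Correction = standard - reading
= 139.65 - 144.95
= -5.3000

-5.3000


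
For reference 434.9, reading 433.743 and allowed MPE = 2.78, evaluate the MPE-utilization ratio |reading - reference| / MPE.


e = indication - reference = 433.743 - 434.9 = -1.1570
|e| = 1.1570
ratio = |e| / MPE = 1.1570 / 2.78
ratio = 0.4162

0.4162


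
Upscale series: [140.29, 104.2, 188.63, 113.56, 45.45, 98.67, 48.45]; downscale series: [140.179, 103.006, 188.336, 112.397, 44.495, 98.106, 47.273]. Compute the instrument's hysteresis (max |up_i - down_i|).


|140.29 - 140.179| = 0.1110
|104.2 - 103.006| = 1.1940
|188.63 - 188.336| = 0.2940
|113.56 - 112.397| = 1.1630
|45.45 - 44.495| = 0.9550
|98.67 - 98.106| = 0.5640
|48.45 - 47.273| = 1.1770
hysteresis = max(diffs) = 1.1940

1.1940


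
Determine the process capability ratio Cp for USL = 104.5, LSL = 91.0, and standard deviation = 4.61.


Cp = (USL - LSL) / (6 * sigma)
= (104.5 - 91.0) / (6 * 4.61)
= 13.5000 / 27.6600
= 0.4881

0.4881


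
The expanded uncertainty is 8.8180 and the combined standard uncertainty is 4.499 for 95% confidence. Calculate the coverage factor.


k = U / uc
k = 8.8180 / 4.499
k = 1.96

1.96


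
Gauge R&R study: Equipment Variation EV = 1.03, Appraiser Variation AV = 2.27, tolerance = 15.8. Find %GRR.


GRR = sqrt(EV^2 + AV^2) = sqrt(1.03^2 + 2.27^2) = 2.4927495
%GRR = GRR / tol * 100 = 2.4927495 / 15.8 * 100
%GRR = 15.7769

15.7769


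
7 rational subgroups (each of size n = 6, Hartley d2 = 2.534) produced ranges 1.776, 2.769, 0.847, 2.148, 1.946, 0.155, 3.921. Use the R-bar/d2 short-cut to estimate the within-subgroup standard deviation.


R_bar = (1.776 + 2.769 + 0.847 + 2.148 + 1.946 + 0.155 + 3.921) / 7
R_bar = 13.562 / 7 = 1.9374286
sigma_hat = R_bar / d2 = 1.9374286 / 2.534 = 0.7646

0.7646


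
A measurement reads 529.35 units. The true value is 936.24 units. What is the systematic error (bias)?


Systematic error = measured - true
= 529.35 - 936.24
= -406.8900

-406.8900


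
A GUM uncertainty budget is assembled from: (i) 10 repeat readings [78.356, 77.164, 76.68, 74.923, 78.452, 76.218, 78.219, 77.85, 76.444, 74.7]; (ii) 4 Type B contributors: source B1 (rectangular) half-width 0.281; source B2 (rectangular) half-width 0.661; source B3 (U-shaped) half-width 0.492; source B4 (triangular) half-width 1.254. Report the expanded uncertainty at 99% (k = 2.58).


mean = (78.356 + 77.164 + 76.68 + 74.923 + 78.452 + 76.218 + 78.219 + 77.85 + 76.444 + 74.7) / 10 = 76.9006
s = sqrt(sum((x - mean)^2)/(n-1)) = 1.3626193
u_A = s / sqrt(n) = 1.3626193 / sqrt(10) = 0.43089806
u_B1 = 0.281 / sqrt(3) = 0.16223543
u_B2 = 0.661 / sqrt(3) = 0.38162853
u_B3 = 0.492 / sqrt(2) = 0.34789654
u_B4 = 1.254 / sqrt(6) = 0.51194336
uc = sqrt(0.43089806^2 + 0.16223543^2 + 0.38162853^2 + 0.34789654^2 + 0.51194336^2) = 0.8606694
U = k * uc = 2.58 * 0.8606694
U = 2.2205

2.2205


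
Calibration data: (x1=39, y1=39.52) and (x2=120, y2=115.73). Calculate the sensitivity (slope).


slope = (y2 - y1) / (x2 - x1)
= (115.73 - 39.52) / (120 - 39)
= 76.2100 / 81
= 0.9409

0.9409


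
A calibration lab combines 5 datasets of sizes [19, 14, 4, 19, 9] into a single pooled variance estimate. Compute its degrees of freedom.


nu = sum_i (n_i - 1)
nu = ((19 - 1) + (14 - 1) + (4 - 1) + (19 - 1) + (9 - 1))
nu = 18 + 13 + 3 + 18 + 8
nu = 60

60


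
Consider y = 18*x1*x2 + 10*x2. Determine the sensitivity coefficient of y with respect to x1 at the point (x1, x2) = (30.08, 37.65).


y = 18*x1*x2 + 10*x2
dy/dx1 = 18*x2
Evaluate at x2 = 37.65: c1 = 18 * 37.65
c1 = 677.7000

677.7000


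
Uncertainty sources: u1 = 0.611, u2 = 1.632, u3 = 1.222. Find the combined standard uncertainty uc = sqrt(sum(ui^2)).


uc = sqrt(0.611^2 + 1.632^2 + 1.222^2)
uc = sqrt(4.530029)
uc = 2.1284

2.1284


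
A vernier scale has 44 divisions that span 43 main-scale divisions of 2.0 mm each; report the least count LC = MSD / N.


LC = MSD / n_div
= 2.0 / 44
= 0.0455

0.0455


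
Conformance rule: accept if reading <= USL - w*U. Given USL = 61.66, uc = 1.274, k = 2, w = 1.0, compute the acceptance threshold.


U = k * uc = 2 * 1.274 = 2.548
guard band g = w * U = 1.0 * 2.548 = 2.548
AL = USL - g = 61.66 - 2.548
AL = 59.1120

59.1120


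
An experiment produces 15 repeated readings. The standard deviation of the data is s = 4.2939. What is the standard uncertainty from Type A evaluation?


u_A = s / sqrt(n)
u_A = 4.2939 / sqrt(15)
u_A = 4.2939 / 3.8729833
u_A = 1.1087

1.1087


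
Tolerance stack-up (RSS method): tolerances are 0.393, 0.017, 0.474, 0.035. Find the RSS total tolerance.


RSS = sqrt(0.393^2 + 0.017^2 + 0.474^2 + 0.035^2)
= sqrt(0.380639)
= 0.6170

0.6170


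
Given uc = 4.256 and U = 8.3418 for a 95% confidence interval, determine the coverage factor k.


k = U / uc
k = 8.3418 / 4.256
k = 1.96

1.96


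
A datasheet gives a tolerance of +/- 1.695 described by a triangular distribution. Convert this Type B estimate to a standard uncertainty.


u_B = half_width / sqrt(6)
u_B = 1.695 / 2.4494897
u_B = 0.6920

0.6920


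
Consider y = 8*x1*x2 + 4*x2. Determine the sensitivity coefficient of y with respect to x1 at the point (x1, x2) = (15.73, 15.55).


y = 8*x1*x2 + 4*x2
dy/dx1 = 8*x2
Evaluate at x2 = 15.55: c1 = 8 * 15.55
c1 = 124.4000

124.4000


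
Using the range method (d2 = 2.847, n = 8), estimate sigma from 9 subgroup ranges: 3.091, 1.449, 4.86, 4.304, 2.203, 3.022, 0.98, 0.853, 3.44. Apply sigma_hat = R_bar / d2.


R_bar = (3.091 + 1.449 + 4.86 + 4.304 + 2.203 + 3.022 + 0.98 + 0.853 + 3.44) / 9
R_bar = 24.202 / 9 = 2.6891111
sigma_hat = R_bar / d2 = 2.6891111 / 2.847 = 0.9445

0.9445


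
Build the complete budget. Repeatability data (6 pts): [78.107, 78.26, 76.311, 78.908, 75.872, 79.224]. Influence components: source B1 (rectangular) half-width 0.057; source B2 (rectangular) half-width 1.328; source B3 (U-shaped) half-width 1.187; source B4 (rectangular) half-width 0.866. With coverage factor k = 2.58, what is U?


mean = (78.107 + 78.26 + 76.311 + 78.908 + 75.872 + 79.224) / 6 = 77.78033333
s = sqrt(sum((x - mean)^2)/(n-1)) = 1.3779168
u_A = s / sqrt(n) = 1.3779168 / sqrt(6) = 0.56253218
u_B1 = 0.057 / sqrt(3) = 0.032908965
u_B2 = 1.328 / sqrt(3) = 0.76672116
u_B3 = 1.187 / sqrt(2) = 0.83933575
u_B4 = 0.866 / sqrt(3) = 0.49998533
uc = sqrt(0.56253218^2 + 0.032908965^2 + 0.76672116^2 + 0.83933575^2 + 0.49998533^2) = 1.3637656
U = k * uc = 2.58 * 1.3637656
U = 3.5185

3.5185


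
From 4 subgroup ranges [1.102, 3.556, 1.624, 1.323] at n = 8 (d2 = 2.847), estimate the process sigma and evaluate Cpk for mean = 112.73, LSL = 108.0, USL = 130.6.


R_bar = (1.102 + 3.556 + 1.624 + 1.323) / 4 = 1.90125
sigma = R_bar / d2 = 1.90125 / 2.847 = 0.66780822
Cp = (USL - LSL)/(6*sigma) = (130.6 - 108.0)/(6*0.66780822) = 5.6403
Cpu = (130.6 - 112.73)/(3*0.66780822) = 8.9197
Cpl = (112.73 - 108.0)/(3*0.66780822) = 2.3610
Cpk = min(Cpu, Cpl) = 2.3610

2.3610


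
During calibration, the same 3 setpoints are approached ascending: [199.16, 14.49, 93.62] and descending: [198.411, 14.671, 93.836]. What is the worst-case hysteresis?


|199.16 - 198.411| = 0.7490
|14.49 - 14.671| = 0.1810
|93.62 - 93.836| = 0.2160
hysteresis = max(diffs) = 0.7490

0.7490


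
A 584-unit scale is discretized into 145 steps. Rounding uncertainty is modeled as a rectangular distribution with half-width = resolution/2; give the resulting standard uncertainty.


resolution = range / divisions
resolution = 584 / 145 = 4.0275862
u_res = resolution / (2*sqrt(3))
u_res = 4.0275862 / 3.4641016
u_res = 1.1627

1.1627


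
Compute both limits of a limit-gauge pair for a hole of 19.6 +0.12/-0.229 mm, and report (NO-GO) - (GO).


GO = nominal - lower_tol (smallest hole = maximum material condition)
GO = 19.6 - 0.229 = 19.371
NO-GO = nominal + upper_tol (largest hole = least material condition)
NO-GO = 19.6 + 0.12 = 19.72
spread = NO-GO - GO = 19.72 - 19.371 = 0.3490

0.3490


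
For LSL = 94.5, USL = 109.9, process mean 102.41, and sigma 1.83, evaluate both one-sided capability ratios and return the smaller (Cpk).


Cpu = (USL - mean) / (3*sigma) = (109.9 - 102.41) / (3*1.83) = 1.3643
Cpl = (mean - LSL) / (3*sigma) = (102.41 - 94.5) / (3*1.83) = 1.4408
Cpk = min(Cpu, Cpl) = 1.3643

1.3643


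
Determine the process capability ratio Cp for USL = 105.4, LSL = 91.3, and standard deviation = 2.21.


Cp = (USL - LSL) / (6 * sigma)
= (105.4 - 91.3) / (6 * 2.21)
= 14.1000 / 13.2600
= 1.0633

1.0633


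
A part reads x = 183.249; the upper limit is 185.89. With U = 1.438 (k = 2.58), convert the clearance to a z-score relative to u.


u = U / k = 1.438 / 2.58 = 0.55736434
margin = |USL - x| = |185.89 - 183.249| = 2.641
z = margin / u = 2.641 / 0.55736434
z = 4.7384

4.7384


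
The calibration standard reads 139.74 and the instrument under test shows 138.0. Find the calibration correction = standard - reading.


Correction = standard - reading
= 139.74 - 138.0
= 1.7400

1.7400


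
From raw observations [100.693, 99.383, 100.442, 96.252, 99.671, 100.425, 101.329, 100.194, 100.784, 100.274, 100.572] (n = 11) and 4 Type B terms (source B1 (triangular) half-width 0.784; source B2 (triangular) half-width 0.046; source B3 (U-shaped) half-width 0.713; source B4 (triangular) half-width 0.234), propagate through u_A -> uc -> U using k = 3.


mean = (100.693 + 99.383 + 100.442 + 96.252 + 99.671 + 100.425 + 101.329 + 100.194 + 100.784 + 100.274 + 100.572) / 11 = 100.0017273
s = sqrt(sum((x - mean)^2)/(n-1)) = 1.3495715
u_A = s / sqrt(n) = 1.3495715 / sqrt(11) = 0.40691112
u_B1 = 0.784 / sqrt(6) = 0.32006666
u_B2 = 0.046 / sqrt(6) = 0.018779421
u_B3 = 0.713 / sqrt(2) = 0.50416713
u_B4 = 0.234 / sqrt(6) = 0.0955301
uc = sqrt(0.40691112^2 + 0.32006666^2 + 0.018779421^2 + 0.50416713^2 + 0.0955301^2) = 0.72916561
U = k * uc = 3 * 0.72916561
U = 2.1875

2.1875


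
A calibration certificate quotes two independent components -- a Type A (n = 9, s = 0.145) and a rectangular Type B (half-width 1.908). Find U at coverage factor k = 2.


u_A = s / sqrt(n) = 0.145 / sqrt(9) = 0.048333333
u_B = half_width / sqrt(3) = 1.908 / sqrt(3) = 1.1015843
uc = sqrt(u_A^2 + u_B^2) = sqrt(0.048333333^2 + 1.1015843^2) = 1.1026441
U = k * uc = 2 * 1.1026441
U = 2.2053

2.2053


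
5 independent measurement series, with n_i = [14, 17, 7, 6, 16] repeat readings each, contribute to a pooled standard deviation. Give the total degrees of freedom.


nu = sum_i (n_i - 1)
nu = ((14 - 1) + (17 - 1) + (7 - 1) + (6 - 1) + (16 - 1))
nu = 13 + 16 + 6 + 5 + 15
nu = 55

55


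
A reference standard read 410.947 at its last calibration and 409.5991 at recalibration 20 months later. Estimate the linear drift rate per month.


rate = (v2 - v1) / months
= (409.5991 - 410.947) / 20
= -1.3479 / 20
= -0.0674

-0.0674


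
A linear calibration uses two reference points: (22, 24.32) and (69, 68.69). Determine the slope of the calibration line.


slope = (y2 - y1) / (x2 - x1)
= (68.69 - 24.32) / (69 - 22)
= 44.3700 / 47
= 0.9440

0.9440


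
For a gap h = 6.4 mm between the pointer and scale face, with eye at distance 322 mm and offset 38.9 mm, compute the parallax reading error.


error = h * offset / d
= 6.4 * 38.9 / 322
= 0.7732

0.7732


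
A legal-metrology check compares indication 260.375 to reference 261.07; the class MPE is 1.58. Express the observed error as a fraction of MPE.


e = indication - reference = 260.375 - 261.07 = -0.6950
|e| = 0.6950
ratio = |e| / MPE = 0.6950 / 1.58
ratio = 0.4399

0.4399


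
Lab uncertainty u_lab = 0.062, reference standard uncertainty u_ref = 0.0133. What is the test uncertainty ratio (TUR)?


TUR = u_lab / u_ref
= 0.062 / 0.0133
= 4.6617

4.6617


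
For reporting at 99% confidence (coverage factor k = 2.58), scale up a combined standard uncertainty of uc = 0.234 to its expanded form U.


U = k * uc
U = 2.58 * 0.234
U = 0.6037

0.6037


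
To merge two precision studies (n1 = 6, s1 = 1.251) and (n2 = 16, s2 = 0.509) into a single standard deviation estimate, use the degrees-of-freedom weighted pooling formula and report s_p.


s_p = sqrt(((n1-1)*s1^2 + (n2-1)*s2^2) / (n1+n2-2))
numerator = (6-1)*1.251^2 + (16-1)*0.509^2 = 7.825005 + 3.886215 = 11.71122
denominator = 6 + 16 - 2 = 20
s_p^2 = 11.71122 / 20 = 0.585561
s_p = sqrt(0.585561) = 0.7652

0.7652


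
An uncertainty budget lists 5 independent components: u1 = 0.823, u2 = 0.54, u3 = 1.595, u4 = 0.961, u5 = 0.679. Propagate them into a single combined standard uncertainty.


uc = sqrt(0.823^2 + 0.54^2 + 1.595^2 + 0.961^2 + 0.679^2)
uc = sqrt(4.897516)
uc = 2.2130

2.2130


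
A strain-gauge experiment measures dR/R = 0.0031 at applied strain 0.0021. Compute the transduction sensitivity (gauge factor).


GF = (dR/R) / epsilon
= 0.0031 / 0.0021
= 1.4762

1.4762


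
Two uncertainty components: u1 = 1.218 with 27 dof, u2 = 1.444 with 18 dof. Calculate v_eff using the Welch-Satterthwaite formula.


uc = sqrt(u1^2 + u2^2) = sqrt(1.218^2 + 1.444^2) = 1.8890897
v_eff = uc^4 / (u1^4/v1 + u2^4/v2)
= 1.8890897^4 / (1.218^4/27 + 1.444^4/18)
= 12.735333 / 0.32305673
v_eff = 39.4214

39.4214


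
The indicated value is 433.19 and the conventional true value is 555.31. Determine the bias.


Systematic error = measured - true
= 433.19 - 555.31
= -122.1200

-122.1200


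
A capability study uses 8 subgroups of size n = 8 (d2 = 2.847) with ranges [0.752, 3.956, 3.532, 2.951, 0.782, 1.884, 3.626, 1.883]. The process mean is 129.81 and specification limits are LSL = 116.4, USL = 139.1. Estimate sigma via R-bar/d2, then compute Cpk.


R_bar = (0.752 + 3.956 + 3.532 + 2.951 + 0.782 + 1.884 + 3.626 + 1.883) / 8 = 2.42075
sigma = R_bar / d2 = 2.42075 / 2.847 = 0.850281
Cp = (USL - LSL)/(6*sigma) = (139.1 - 116.4)/(6*0.850281) = 4.4495
Cpu = (139.1 - 129.81)/(3*0.850281) = 3.6419
Cpl = (129.81 - 116.4)/(3*0.850281) = 5.2571
Cpk = min(Cpu, Cpl) = 3.6419

3.6419


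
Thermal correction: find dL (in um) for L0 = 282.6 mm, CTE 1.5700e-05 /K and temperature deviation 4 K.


dL = L * alpha * dT
= 282.6 * 1.5700e-05 * 4
= 0.0177473 mm
dL_um = 0.0177473 * 1000 = 17.7473 um

17.7473


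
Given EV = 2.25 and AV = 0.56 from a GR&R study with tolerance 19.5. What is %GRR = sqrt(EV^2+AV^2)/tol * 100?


GRR = sqrt(EV^2 + AV^2) = sqrt(2.25^2 + 0.56^2) = 2.3186418
%GRR = GRR / tol * 100 = 2.3186418 / 19.5 * 100
%GRR = 11.8905

11.8905


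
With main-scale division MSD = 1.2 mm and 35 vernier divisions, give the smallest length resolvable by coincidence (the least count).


LC = MSD / n_div
= 1.2 / 35
= 0.0343

0.0343


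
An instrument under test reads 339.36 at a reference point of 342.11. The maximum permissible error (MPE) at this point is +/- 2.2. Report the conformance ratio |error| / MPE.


e = indication - reference = 339.36 - 342.11 = -2.7500
|e| = 2.7500
ratio = |e| / MPE = 2.7500 / 2.2
ratio = 1.2500

1.2500


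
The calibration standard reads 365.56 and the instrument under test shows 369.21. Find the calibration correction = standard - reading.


Correction = standard - reading
= 365.56 - 369.21
= -3.6500

-3.6500


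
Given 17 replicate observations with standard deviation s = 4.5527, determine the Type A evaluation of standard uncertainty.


u_A = s / sqrt(n)
u_A = 4.5527 / sqrt(17)
u_A = 4.5527 / 4.1231056
u_A = 1.1042

1.1042


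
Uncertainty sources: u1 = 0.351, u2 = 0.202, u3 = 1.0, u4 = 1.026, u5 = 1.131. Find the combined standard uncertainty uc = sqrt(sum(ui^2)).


uc = sqrt(0.351^2 + 0.202^2 + 1.0^2 + 1.026^2 + 1.131^2)
uc = sqrt(3.495842)
uc = 1.8697

1.8697


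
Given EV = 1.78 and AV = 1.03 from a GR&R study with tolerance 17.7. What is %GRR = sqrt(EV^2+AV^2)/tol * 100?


GRR = sqrt(EV^2 + AV^2) = sqrt(1.78^2 + 1.03^2) = 2.0565262
%GRR = GRR / tol * 100 = 2.0565262 / 17.7 * 100
%GRR = 11.6188

11.6188


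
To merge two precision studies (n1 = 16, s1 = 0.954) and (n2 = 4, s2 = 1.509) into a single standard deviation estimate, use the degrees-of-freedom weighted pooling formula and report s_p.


s_p = sqrt(((n1-1)*s1^2 + (n2-1)*s2^2) / (n1+n2-2))
numerator = (16-1)*0.954^2 + (4-1)*1.509^2 = 13.65174 + 6.831243 = 20.482983
denominator = 16 + 4 - 2 = 18
s_p^2 = 20.482983 / 18 = 1.1379435
s_p = sqrt(1.1379435) = 1.0667

1.0667


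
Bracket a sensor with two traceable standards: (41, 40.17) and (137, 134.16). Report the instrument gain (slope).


slope = (y2 - y1) / (x2 - x1)
= (134.16 - 40.17) / (137 - 41)
= 93.9900 / 96
= 0.9791

0.9791


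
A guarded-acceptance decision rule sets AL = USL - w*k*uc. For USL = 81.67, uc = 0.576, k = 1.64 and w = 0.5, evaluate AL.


U = k * uc = 1.64 * 0.576 = 0.94464
guard band g = w * U = 0.5 * 0.94464 = 0.47232
AL = USL - g = 81.67 - 0.47232
AL = 81.1977

81.1977


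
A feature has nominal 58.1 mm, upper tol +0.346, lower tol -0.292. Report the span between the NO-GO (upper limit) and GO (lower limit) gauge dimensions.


GO = nominal - lower_tol (smallest hole = maximum material condition)
GO = 58.1 - 0.292 = 57.808
NO-GO = nominal + upper_tol (largest hole = least material condition)
NO-GO = 58.1 + 0.346 = 58.446
spread = NO-GO - GO = 58.446 - 57.808 = 0.6380

0.6380


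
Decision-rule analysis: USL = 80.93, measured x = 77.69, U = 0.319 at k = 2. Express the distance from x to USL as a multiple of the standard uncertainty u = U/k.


u = U / k = 0.319 / 2 = 0.1595
margin = |USL - x| = |80.93 - 77.69| = 3.24
z = margin / u = 3.24 / 0.1595
z = 20.3135

20.3135


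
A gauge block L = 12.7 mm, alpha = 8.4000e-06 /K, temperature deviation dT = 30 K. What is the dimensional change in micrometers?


dL = L * alpha * dT
= 12.7 * 8.4000e-06 * 30
= 0.0032004 mm
dL_um = 0.0032004 * 1000 = 3.2004 um

3.2004


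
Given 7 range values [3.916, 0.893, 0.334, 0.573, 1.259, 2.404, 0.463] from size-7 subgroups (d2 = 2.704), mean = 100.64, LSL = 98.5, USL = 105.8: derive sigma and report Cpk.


R_bar = (3.916 + 0.893 + 0.334 + 0.573 + 1.259 + 2.404 + 0.463) / 7 = 1.406
sigma = R_bar / d2 = 1.406 / 2.704 = 0.51997041
Cp = (USL - LSL)/(6*sigma) = (105.8 - 98.5)/(6*0.51997041) = 2.3399
Cpu = (105.8 - 100.64)/(3*0.51997041) = 3.3079
Cpl = (100.64 - 98.5)/(3*0.51997041) = 1.3719
Cpk = min(Cpu, Cpl) = 1.3719

1.3719


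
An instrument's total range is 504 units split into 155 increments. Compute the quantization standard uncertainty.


resolution = range / divisions
resolution = 504 / 155 = 3.2516129
u_res = resolution / (2*sqrt(3))
u_res = 3.2516129 / 3.4641016
u_res = 0.9387

0.9387


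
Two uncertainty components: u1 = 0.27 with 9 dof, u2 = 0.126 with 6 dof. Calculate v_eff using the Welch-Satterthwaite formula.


uc = sqrt(u1^2 + u2^2) = sqrt(0.27^2 + 0.126^2) = 0.29795302
v_eff = uc^4 / (u1^4/v1 + u2^4/v2)
= 0.29795302^4 / (0.27^4/9 + 0.126^4/6)
= 0.0078811786 / 0.0006324979
v_eff = 12.4604

12.4604


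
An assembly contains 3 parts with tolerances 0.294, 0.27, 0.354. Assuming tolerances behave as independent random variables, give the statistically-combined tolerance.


RSS = sqrt(0.294^2 + 0.27^2 + 0.354^2)
= sqrt(0.284652)
= 0.5335

0.5335


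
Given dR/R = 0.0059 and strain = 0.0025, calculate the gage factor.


GF = (dR/R) / epsilon
= 0.0059 / 0.0025
= 2.3600

2.3600


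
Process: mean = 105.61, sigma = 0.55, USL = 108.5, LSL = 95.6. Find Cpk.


Cpu = (USL - mean) / (3*sigma) = (108.5 - 105.61) / (3*0.55) = 1.7515
Cpl = (mean - LSL) / (3*sigma) = (105.61 - 95.6) / (3*0.55) = 6.0667
Cpk = min(Cpu, Cpl) = 1.7515

1.7515


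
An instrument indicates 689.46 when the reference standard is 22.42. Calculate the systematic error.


Systematic error = measured - true
= 689.46 - 22.42
= 667.0400

667.0400


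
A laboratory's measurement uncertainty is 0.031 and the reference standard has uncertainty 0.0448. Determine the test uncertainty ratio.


TUR = u_lab / u_ref
= 0.031 / 0.0448
= 0.6920

0.6920


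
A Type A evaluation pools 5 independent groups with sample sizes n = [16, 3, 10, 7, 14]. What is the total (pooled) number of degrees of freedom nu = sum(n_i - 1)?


nu = sum_i (n_i - 1)
nu = ((16 - 1) + (3 - 1) + (10 - 1) + (7 - 1) + (14 - 1))
nu = 15 + 2 + 9 + 6 + 13
nu = 45

45


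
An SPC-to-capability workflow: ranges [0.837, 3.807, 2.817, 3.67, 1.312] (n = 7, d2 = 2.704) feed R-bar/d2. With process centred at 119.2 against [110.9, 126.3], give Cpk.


R_bar = (0.837 + 3.807 + 2.817 + 3.67 + 1.312) / 5 = 2.4886
sigma = R_bar / d2 = 2.4886 / 2.704 = 0.92034024
Cp = (USL - LSL)/(6*sigma) = (126.3 - 110.9)/(6*0.92034024) = 2.7888
Cpu = (126.3 - 119.2)/(3*0.92034024) = 2.5715
Cpl = (119.2 - 110.9)/(3*0.92034024) = 3.0061
Cpk = min(Cpu, Cpl) = 2.5715

2.5715


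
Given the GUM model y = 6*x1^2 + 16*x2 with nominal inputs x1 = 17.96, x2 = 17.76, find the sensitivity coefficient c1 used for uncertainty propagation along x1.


y = 6*x1^2 + 16*x2
dy/dx1 = 2*6*x1
Evaluate at x1 = 17.96: c1 = 12 * 17.96
c1 = 215.5200

215.5200


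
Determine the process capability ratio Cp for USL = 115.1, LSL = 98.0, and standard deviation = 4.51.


Cp = (USL - LSL) / (6 * sigma)
= (115.1 - 98.0) / (6 * 4.51)
= 17.1000 / 27.0600
= 0.6319

0.6319


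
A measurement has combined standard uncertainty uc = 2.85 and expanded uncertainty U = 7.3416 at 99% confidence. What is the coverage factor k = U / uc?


k = U / uc
k = 7.3416 / 2.85
k = 2.576

2.576


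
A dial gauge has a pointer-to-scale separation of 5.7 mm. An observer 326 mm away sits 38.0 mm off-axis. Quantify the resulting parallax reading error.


error = h * offset / d
= 5.7 * 38.0 / 326
= 0.6644

0.6644


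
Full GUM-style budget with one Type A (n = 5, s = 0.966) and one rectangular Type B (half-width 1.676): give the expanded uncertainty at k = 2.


u_A = s / sqrt(n) = 0.966 / sqrt(5) = 0.43200833
u_B = half_width / sqrt(3) = 1.676 / sqrt(3) = 0.96763905
uc = sqrt(u_A^2 + u_B^2) = sqrt(0.43200833^2 + 0.96763905^2) = 1.0596964
U = k * uc = 2 * 1.0596964
U = 2.1194

2.1194


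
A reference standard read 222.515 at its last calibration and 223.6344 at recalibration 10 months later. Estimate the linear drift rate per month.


rate = (v2 - v1) / months
= (223.6344 - 222.515) / 10
= 1.1194 / 10
= 0.1119

0.1119


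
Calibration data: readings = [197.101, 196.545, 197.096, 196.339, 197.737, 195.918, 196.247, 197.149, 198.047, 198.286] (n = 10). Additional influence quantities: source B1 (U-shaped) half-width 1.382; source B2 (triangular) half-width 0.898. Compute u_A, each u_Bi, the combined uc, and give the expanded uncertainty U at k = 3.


mean = (197.101 + 196.545 + 197.096 + 196.339 + 197.737 + 195.918 + 196.247 + 197.149 + 198.047 + 198.286) / 10 = 197.0465
s = sqrt(sum((x - mean)^2)/(n-1)) = 0.79546272
u_A = s / sqrt(n) = 0.79546272 / sqrt(10) = 0.2515474
u_B1 = 1.382 / sqrt(2) = 0.97722157
u_B2 = 0.898 / sqrt(6) = 0.36660696
uc = sqrt(0.2515474^2 + 0.97722157^2 + 0.36660696^2) = 1.0736102
U = k * uc = 3 * 1.0736102
U = 3.2208

3.2208


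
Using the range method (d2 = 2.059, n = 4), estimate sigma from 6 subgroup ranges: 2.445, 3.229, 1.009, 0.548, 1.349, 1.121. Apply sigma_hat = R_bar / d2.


R_bar = (2.445 + 3.229 + 1.009 + 0.548 + 1.349 + 1.121) / 6
R_bar = 9.701 / 6 = 1.6168333
sigma_hat = R_bar / d2 = 1.6168333 / 2.059 = 0.7853

0.7853


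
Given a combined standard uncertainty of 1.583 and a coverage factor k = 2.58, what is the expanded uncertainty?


U = k * uc
U = 2.58 * 1.583
U = 4.0841

4.0841


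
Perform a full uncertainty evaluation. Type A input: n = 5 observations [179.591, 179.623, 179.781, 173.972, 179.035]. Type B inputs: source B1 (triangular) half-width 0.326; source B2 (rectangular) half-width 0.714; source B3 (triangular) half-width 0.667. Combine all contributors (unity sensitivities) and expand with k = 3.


mean = (179.591 + 179.623 + 179.781 + 173.972 + 179.035) / 5 = 178.4004
s = sqrt(sum((x - mean)^2)/(n-1)) = 2.4915748
u_A = s / sqrt(n) = 2.4915748 / sqrt(5) = 1.1142661
u_B1 = 0.326 / sqrt(6) = 0.13308894
u_B2 = 0.714 / sqrt(3) = 0.41222809
u_B3 = 0.667 / sqrt(6) = 0.27230161
uc = sqrt(1.1142661^2 + 0.13308894^2 + 0.41222809^2 + 0.27230161^2) = 1.2261247
U = k * uc = 3 * 1.2261247
U = 3.6784

3.6784


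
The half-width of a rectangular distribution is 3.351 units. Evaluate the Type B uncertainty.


u_B = half_width / sqrt(3)
u_B = 3.351 / 1.7320508
u_B = 1.9347

1.9347


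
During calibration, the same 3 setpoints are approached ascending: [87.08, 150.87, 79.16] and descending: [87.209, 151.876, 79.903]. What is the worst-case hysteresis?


|87.08 - 87.209| = 0.1290
|150.87 - 151.876| = 1.0060
|79.16 - 79.903| = 0.7430
hysteresis = max(diffs) = 1.0060

1.0060


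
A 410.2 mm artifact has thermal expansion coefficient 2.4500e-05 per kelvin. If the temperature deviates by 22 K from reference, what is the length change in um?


dL = L * alpha * dT
= 410.2 * 2.4500e-05 * 22
= 0.2210978 mm
dL_um = 0.2210978 * 1000 = 221.0978 um

221.0978


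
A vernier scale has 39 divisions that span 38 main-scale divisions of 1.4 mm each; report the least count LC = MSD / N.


LC = MSD / n_div
= 1.4 / 39
= 0.0359

0.0359


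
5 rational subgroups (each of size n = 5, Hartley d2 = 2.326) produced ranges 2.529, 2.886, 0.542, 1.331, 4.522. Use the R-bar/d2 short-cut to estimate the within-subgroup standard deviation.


R_bar = (2.529 + 2.886 + 0.542 + 1.331 + 4.522) / 5
R_bar = 11.81 / 5 = 2.362
sigma_hat = R_bar / d2 = 2.362 / 2.326 = 1.0155

1.0155


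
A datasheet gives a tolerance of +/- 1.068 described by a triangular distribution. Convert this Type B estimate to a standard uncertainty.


u_B = half_width / sqrt(6)
u_B = 1.068 / 2.4494897
u_B = 0.4360

0.4360


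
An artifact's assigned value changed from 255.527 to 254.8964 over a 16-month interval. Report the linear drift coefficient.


rate = (v2 - v1) / months
= (254.8964 - 255.527) / 16
= -0.6306 / 16
= -0.0394

-0.0394


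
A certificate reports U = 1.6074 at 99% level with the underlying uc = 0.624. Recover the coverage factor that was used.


k = U / uc
k = 1.6074 / 0.624
k = 2.576

2.576


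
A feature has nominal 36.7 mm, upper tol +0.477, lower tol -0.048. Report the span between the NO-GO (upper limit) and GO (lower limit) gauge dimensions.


GO = nominal - lower_tol (smallest hole = maximum material condition)
GO = 36.7 - 0.048 = 36.652
NO-GO = nominal + upper_tol (largest hole = least material condition)
NO-GO = 36.7 + 0.477 = 37.177
spread = NO-GO - GO = 37.177 - 36.652 = 0.5250

0.5250


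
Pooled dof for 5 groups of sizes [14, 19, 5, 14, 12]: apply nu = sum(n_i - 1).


nu = sum_i (n_i - 1)
nu = ((14 - 1) + (19 - 1) + (5 - 1) + (14 - 1) + (12 - 1))
nu = 13 + 18 + 4 + 13 + 11
nu = 59

59


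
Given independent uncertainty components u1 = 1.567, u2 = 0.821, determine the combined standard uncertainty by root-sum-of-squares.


uc = sqrt(1.567^2 + 0.821^2)
uc = sqrt(3.12953)
uc = 1.7690

1.7690


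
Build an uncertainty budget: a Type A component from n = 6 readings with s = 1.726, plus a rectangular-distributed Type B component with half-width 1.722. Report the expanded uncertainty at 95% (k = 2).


u_A = s / sqrt(n) = 1.726 / sqrt(6) = 0.70463655
u_B = half_width / sqrt(3) = 1.722 / sqrt(3) = 0.99419716
uc = sqrt(u_A^2 + u_B^2) = sqrt(0.70463655^2 + 0.99419716^2) = 1.2185814
U = k * uc = 2 * 1.2185814
U = 2.4372

2.4372


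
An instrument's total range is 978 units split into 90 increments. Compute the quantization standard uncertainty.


resolution = range / divisions
resolution = 978 / 90 = 10.866667
u_res = resolution / (2*sqrt(3))
u_res = 10.866667 / 3.4641016
u_res = 3.1369

3.1369


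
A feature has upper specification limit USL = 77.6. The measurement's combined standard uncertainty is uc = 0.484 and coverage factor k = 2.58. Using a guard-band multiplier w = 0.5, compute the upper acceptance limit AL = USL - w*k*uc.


U = k * uc = 2.58 * 0.484 = 1.24872
guard band g = w * U = 0.5 * 1.24872 = 0.62436
AL = USL - g = 77.6 - 0.62436
AL = 76.9756

76.9756


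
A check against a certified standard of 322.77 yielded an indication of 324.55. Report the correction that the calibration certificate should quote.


Correction = standard - reading
= 322.77 - 324.55
= -1.7800

-1.7800


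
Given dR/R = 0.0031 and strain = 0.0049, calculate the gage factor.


GF = (dR/R) / epsilon
= 0.0031 / 0.0049
= 0.6327

0.6327


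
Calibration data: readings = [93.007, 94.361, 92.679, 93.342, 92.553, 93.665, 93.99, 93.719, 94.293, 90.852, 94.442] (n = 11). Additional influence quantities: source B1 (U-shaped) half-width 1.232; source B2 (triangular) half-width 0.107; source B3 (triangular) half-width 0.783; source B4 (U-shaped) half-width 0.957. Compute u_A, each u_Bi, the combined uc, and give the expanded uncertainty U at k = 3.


mean = (93.007 + 94.361 + 92.679 + 93.342 + 92.553 + 93.665 + 93.99 + 93.719 + 94.293 + 90.852 + 94.442) / 11 = 93.35481818
s = sqrt(sum((x - mean)^2)/(n-1)) = 1.0579098
u_A = s / sqrt(n) = 1.0579098 / sqrt(11) = 0.31897181
u_B1 = 1.232 / sqrt(2) = 0.87115555
u_B2 = 0.107 / sqrt(6) = 0.043682567
u_B3 = 0.783 / sqrt(6) = 0.31965841
u_B4 = 0.957 / sqrt(2) = 0.67670119
uc = sqrt(0.31897181^2 + 0.87115555^2 + 0.043682567^2 + 0.31965841^2 + 0.67670119^2) = 1.192757
U = k * uc = 3 * 1.192757
U = 3.5783

3.5783


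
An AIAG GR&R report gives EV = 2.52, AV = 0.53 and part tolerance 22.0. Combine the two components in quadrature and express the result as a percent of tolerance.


GRR = sqrt(EV^2 + AV^2) = sqrt(2.52^2 + 0.53^2) = 2.5751311
%GRR = GRR / tol * 100 = 2.5751311 / 22.0 * 100
%GRR = 11.7051

11.7051


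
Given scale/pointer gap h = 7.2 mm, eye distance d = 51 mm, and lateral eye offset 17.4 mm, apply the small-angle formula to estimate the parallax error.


error = h * offset / d
= 7.2 * 17.4 / 51
= 2.4565

2.4565


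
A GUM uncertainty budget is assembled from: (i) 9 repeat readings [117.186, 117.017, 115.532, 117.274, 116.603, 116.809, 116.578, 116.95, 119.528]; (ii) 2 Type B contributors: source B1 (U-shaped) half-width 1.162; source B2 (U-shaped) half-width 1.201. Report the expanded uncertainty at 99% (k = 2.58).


mean = (117.186 + 117.017 + 115.532 + 117.274 + 116.603 + 116.809 + 116.578 + 116.95 + 119.528) / 9 = 117.053
s = sqrt(sum((x - mean)^2)/(n-1)) = 1.0609643
u_A = s / sqrt(n) = 1.0609643 / sqrt(9) = 0.35365477
u_B1 = 1.162 / sqrt(2) = 0.82165808
u_B2 = 1.201 / sqrt(2) = 0.84923524
uc = sqrt(0.35365477^2 + 0.82165808^2 + 0.84923524^2) = 1.2334481
U = k * uc = 2.58 * 1.2334481
U = 3.1823

3.1823
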